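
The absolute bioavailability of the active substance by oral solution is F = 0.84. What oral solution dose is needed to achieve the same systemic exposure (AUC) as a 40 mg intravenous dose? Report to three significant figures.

For equal systemic exposure: F × D_ev = D_iv
D_ev = D_iv / F = 40 / 0.84 = 47.619 mg

D_oral = 47.6 mg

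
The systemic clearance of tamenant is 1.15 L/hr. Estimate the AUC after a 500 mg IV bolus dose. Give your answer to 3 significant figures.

AUC = 435 mg/L·hr

AUC_0→∞ = Dose_iv / CL
        = 500 / 1.15 = 434.783 mg/L·hr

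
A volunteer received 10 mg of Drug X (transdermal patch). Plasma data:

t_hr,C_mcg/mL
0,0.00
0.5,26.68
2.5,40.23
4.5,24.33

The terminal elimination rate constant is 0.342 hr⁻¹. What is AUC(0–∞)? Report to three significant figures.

AUC = 209 mcg/mL·hr

Trapezoidal AUC_0→4.5:
  [0→0.5]: (0.00+26.68)/2 × 0.5 = 6.67
  [0.5→2.5]: (26.68+40.23)/2 × 2 = 66.91
  [2.5→4.5]: (40.23+24.33)/2 × 2 = 64.56
  Sum = 138.14 mcg/mL·hr
Extrapolated tail: C_last / k_e = 24.33 / 0.342 = 71.140
AUC_0→∞ = 138.14 + 71.140 = 209.28 mcg/mL·hr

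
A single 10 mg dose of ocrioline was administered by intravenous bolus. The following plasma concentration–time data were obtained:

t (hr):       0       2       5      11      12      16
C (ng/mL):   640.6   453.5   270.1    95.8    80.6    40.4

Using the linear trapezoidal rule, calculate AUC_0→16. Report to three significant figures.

AUC = 3610 ng/mL·hr

Trapezoidal AUC_0→16:
  [0→2]: (640.6+453.5)/2 × 2 = 1094.1
  [2→5]: (453.5+270.1)/2 × 3 = 1085.4
  [5→11]: (270.1+95.8)/2 × 6 = 1097.7
  [11→12]: (95.8+80.6)/2 × 1 = 88.2
  [12→16]: (80.6+40.4)/2 × 4 = 242.0
  Sum = 3607.4 ng/mL·hr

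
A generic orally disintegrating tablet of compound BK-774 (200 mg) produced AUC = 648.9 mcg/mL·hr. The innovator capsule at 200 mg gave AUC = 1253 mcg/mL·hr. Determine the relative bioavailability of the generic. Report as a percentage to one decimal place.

F_rel = (AUC_test/D_test) / (AUC_ref/D_ref)
      = (648.9/200) / (1253/200)
      = 3.2445 / 6.265 = 0.5179 = 51.79%

F_rel = 51.8%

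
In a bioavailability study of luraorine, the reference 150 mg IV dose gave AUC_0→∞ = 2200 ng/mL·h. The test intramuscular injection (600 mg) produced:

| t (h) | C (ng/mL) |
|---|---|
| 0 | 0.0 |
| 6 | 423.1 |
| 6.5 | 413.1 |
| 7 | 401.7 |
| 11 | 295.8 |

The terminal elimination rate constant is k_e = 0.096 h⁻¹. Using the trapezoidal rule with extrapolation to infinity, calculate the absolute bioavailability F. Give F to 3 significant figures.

F = 0.700

Trapezoidal AUC_0→11 (intramuscular injection):
  [0→6]: (0.0+423.1)/2 × 6 = 1269.3
  [6→6.5]: (423.1+413.1)/2 × 0.5 = 209.05
  [6.5→7]: (413.1+401.7)/2 × 0.5 = 203.7
  [7→11]: (401.7+295.8)/2 × 4 = 1395.0
  Sum = 3077.05 ng/mL·h
Tail: C_last/k_e = 295.8/0.096 = 3081.250
AUC_0→∞ (intramuscular injection) = 3077.05 + 3081.250 = 6158.3 ng/mL·h
F = (AUC_ev/D_ev)/(AUC_iv/D_iv) = (6158.3/600)/(2200/150) = 10.2638/14.6667 = 0.6998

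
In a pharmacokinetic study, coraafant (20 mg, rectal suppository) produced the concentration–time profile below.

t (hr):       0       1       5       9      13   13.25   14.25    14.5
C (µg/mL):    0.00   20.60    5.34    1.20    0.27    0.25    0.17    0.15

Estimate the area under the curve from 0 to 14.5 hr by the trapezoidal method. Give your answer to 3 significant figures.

AUC = 78.5 µg/mL·hr

Trapezoidal AUC_0→14.5:
  [0→1]: (0.00+20.60)/2 × 1 = 10.3
  [1→5]: (20.60+5.34)/2 × 4 = 51.88
  [5→9]: (5.34+1.20)/2 × 4 = 13.08
  [9→13]: (1.20+0.27)/2 × 4 = 2.94
  [13→13.25]: (0.27+0.25)/2 × 0.25 = 0.065
  [13.25→14.25]: (0.25+0.17)/2 × 1 = 0.21
  [14.25→14.5]: (0.17+0.15)/2 × 0.25 = 0.04
  Sum = 78.515 µg/mL·hr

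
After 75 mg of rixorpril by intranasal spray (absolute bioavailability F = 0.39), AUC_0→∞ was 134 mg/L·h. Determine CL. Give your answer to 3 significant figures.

CL = 0.218 L/h

CL = F × Dose / AUC_0→∞
   = 0.39 × 75 / 134 = 0.218284 L/h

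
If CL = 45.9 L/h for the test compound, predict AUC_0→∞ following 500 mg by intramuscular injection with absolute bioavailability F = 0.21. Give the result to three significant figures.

AUC_0→∞ = F × Dose / CL
        = 0.21 × 500 / 45.9 = 2.28758 mg/L·h

AUC = 2.29 mg/L·h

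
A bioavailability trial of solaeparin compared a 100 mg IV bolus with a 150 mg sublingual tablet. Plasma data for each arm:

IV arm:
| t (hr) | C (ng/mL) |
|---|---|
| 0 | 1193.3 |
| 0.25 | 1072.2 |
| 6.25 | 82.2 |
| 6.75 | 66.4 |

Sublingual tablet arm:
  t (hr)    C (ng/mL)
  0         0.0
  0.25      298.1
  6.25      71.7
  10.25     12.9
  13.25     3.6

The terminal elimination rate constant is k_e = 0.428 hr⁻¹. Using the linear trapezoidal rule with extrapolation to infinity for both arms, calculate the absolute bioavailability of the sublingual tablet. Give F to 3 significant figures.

Trapezoidal AUC_0→6.75 (IV):
  [0→0.25]: (1193.3+1072.2)/2 × 0.25 = 283.1875
  [0.25→6.25]: (1072.2+82.2)/2 × 6 = 3463.2
  [6.25→6.75]: (82.2+66.4)/2 × 0.5 = 37.15
  Sum = 3783.5375 ng/mL·hr
IV tail: 66.4/0.428 = 155.140; AUC_iv,0→∞ = 3783.5375 + 155.140 = 3938.6775 ng/mL·hr
Trapezoidal AUC_0→13.25 (sublingual tablet):
  [0→0.25]: (0.0+298.1)/2 × 0.25 = 37.2625
  [0.25→6.25]: (298.1+71.7)/2 × 6 = 1109.4
  [6.25→10.25]: (71.7+12.9)/2 × 4 = 169.2
  [10.25→13.25]: (12.9+3.6)/2 × 3 = 24.75
  Sum = 1340.6125 ng/mL·hr
sublingual tablet tail: 3.6/0.428 = 8.411; AUC_ev,0→∞ = 1340.6125 + 8.411 = 1349.0235 ng/mL·hr
F = (AUC_ev/D_ev)/(AUC_iv/D_iv) = (1349.0235/150)/(3938.6775/100) = 8.99349/39.386775 = 0.2283

F = 0.228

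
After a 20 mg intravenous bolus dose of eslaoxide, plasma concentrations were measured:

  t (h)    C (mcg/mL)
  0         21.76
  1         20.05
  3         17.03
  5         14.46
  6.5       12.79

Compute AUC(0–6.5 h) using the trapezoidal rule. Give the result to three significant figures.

AUC = 110 mcg/mL·h

Trapezoidal AUC_0→6.5:
  [0→1]: (21.76+20.05)/2 × 1 = 20.905
  [1→3]: (20.05+17.03)/2 × 2 = 37.08
  [3→5]: (17.03+14.46)/2 × 2 = 31.49
  [5→6.5]: (14.46+12.79)/2 × 1.5 = 20.4375
  Sum = 109.9125 mcg/mL·h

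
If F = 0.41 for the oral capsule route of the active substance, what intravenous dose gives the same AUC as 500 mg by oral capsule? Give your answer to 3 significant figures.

Systemic exposure from an extravascular dose = F × D_ev, so the equivalent IV dose is F × D_ev.
D_iv = F × D_ev = 0.41 × 500 = 205 mg

D_iv = 205 mg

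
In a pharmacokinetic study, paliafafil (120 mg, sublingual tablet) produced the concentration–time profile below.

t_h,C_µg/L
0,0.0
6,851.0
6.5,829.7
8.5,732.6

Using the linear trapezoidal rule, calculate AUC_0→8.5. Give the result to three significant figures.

Trapezoidal AUC_0→8.5:
  [0→6]: (0.0+851.0)/2 × 6 = 2553.0
  [6→6.5]: (851.0+829.7)/2 × 0.5 = 420.175
  [6.5→8.5]: (829.7+732.6)/2 × 2 = 1562.3
  Sum = 4535.475 µg/L·h

AUC = 4540 µg/L·h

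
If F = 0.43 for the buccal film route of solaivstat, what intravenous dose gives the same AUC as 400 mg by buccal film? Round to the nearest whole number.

Systemic exposure from an extravascular dose = F × D_ev, so the equivalent IV dose is F × D_ev.
D_iv = F × D_ev = 0.43 × 400 = 172 mg

D_iv = 172 mg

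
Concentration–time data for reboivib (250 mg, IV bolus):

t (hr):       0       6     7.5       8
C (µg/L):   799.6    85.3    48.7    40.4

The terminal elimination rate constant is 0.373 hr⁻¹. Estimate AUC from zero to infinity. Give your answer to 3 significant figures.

Trapezoidal AUC_0→8:
  [0→6]: (799.6+85.3)/2 × 6 = 2654.7
  [6→7.5]: (85.3+48.7)/2 × 1.5 = 100.5
  [7.5→8]: (48.7+40.4)/2 × 0.5 = 22.275
  Sum = 2777.475 µg/L·hr
Extrapolated tail: C_last / k_e = 40.4 / 0.373 = 108.311
AUC_0→∞ = 2777.475 + 108.311 = 2885.786 µg/L·hr

AUC = 2890 µg/L·hr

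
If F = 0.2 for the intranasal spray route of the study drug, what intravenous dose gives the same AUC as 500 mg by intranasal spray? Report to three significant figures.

D_iv = 100 mg

Systemic exposure from an extravascular dose = F × D_ev, so the equivalent IV dose is F × D_ev.
D_iv = F × D_ev = 0.2 × 500 = 100 mg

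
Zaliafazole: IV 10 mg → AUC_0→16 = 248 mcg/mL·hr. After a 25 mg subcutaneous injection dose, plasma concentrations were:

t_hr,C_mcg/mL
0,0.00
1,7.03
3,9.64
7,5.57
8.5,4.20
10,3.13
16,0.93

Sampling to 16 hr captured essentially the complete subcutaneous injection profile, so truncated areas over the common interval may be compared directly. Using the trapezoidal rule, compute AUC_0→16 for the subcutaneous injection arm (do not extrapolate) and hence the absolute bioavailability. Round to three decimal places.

F = 0.122

Trapezoidal AUC_0→16 (subcutaneous injection):
  [0→1]: (0.00+7.03)/2 × 1 = 3.515
  [1→3]: (7.03+9.64)/2 × 2 = 16.67
  [3→7]: (9.64+5.57)/2 × 4 = 30.42
  [7→8.5]: (5.57+4.20)/2 × 1.5 = 7.3275
  [8.5→10]: (4.20+3.13)/2 × 1.5 = 5.4975
  [10→16]: (3.13+0.93)/2 × 6 = 12.18
  Sum = 75.61 mcg/mL·hr
F = (AUC_ev/D_ev)/(AUC_iv/D_iv) = (75.61/25)/(248/10) = 3.0244/24.8 = 0.1220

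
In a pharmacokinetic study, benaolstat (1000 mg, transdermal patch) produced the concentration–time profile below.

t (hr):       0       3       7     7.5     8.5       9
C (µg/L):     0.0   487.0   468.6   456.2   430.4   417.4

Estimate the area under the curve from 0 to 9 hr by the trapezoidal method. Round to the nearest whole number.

AUC = 3528 µg/L·hr

Trapezoidal AUC_0→9:
  [0→3]: (0.0+487.0)/2 × 3 = 730.5
  [3→7]: (487.0+468.6)/2 × 4 = 1911.2
  [7→7.5]: (468.6+456.2)/2 × 0.5 = 231.2
  [7.5→8.5]: (456.2+430.4)/2 × 1 = 443.3
  [8.5→9]: (430.4+417.4)/2 × 0.5 = 211.95
  Sum = 3528.15 µg/L·hr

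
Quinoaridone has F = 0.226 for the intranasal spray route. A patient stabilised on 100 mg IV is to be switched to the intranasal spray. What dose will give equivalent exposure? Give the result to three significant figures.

For equal systemic exposure: F × D_ev = D_iv
D_ev = D_iv / F = 100 / 0.226 = 442.478 mg

D_intranasal = 442 mg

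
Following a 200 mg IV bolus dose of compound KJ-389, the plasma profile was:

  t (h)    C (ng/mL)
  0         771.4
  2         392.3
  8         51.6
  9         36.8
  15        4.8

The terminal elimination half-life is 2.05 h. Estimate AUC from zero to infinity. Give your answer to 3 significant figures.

AUC = 2680 ng/mL·h

Trapezoidal AUC_0→15:
  [0→2]: (771.4+392.3)/2 × 2 = 1163.7
  [2→8]: (392.3+51.6)/2 × 6 = 1331.7
  [8→9]: (51.6+36.8)/2 × 1 = 44.2
  [9→15]: (36.8+4.8)/2 × 6 = 124.8
  Sum = 2664.4 ng/mL·h
k_e = ln2 / t½ = 0.693147 / 2.05 = 0.3381 h^-1
Extrapolated tail: C_last / k_e = 4.8 / 0.3381 = 14.197
AUC_0→∞ = 2664.4 + 14.197 = 2678.597 ng/mL·h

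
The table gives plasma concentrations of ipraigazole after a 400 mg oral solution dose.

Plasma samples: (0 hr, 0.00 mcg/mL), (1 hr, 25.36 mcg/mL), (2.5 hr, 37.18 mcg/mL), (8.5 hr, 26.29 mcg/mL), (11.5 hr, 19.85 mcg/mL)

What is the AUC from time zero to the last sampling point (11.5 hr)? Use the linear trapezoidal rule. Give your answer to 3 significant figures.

Trapezoidal AUC_0→11.5:
  [0→1]: (0.00+25.36)/2 × 1 = 12.68
  [1→2.5]: (25.36+37.18)/2 × 1.5 = 46.905
  [2.5→8.5]: (37.18+26.29)/2 × 6 = 190.41
  [8.5→11.5]: (26.29+19.85)/2 × 3 = 69.21
  Sum = 319.205 mcg/mL·hr

AUC = 319 mcg/mL·hr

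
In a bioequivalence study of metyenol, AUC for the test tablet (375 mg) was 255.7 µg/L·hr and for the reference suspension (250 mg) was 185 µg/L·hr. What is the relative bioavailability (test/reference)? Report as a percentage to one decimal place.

F_rel = (AUC_test/D_test) / (AUC_ref/D_ref)
      = (255.7/375) / (185/250)
      = 0.681867 / 0.74 = 0.9214 = 92.14%

F_rel = 92.1%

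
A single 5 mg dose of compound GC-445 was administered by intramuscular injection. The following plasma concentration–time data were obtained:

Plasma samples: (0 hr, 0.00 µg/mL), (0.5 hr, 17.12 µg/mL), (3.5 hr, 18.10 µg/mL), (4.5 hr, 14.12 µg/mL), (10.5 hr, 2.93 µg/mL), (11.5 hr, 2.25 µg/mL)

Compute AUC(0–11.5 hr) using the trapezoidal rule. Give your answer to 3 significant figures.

AUC = 127 µg/mL·hr

Trapezoidal AUC_0→11.5:
  [0→0.5]: (0.00+17.12)/2 × 0.5 = 4.28
  [0.5→3.5]: (17.12+18.10)/2 × 3 = 52.83
  [3.5→4.5]: (18.10+14.12)/2 × 1 = 16.11
  [4.5→10.5]: (14.12+2.93)/2 × 6 = 51.15
  [10.5→11.5]: (2.93+2.25)/2 × 1 = 2.59
  Sum = 126.96 µg/mL·hr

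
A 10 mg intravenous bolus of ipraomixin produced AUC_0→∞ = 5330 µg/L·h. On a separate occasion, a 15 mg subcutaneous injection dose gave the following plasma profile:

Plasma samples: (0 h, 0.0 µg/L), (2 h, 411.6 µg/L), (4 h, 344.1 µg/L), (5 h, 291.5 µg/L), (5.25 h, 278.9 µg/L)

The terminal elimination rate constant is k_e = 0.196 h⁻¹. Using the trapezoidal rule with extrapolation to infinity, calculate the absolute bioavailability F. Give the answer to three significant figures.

F = 0.373

Trapezoidal AUC_0→5.25 (subcutaneous injection):
  [0→2]: (0.0+411.6)/2 × 2 = 411.6
  [2→4]: (411.6+344.1)/2 × 2 = 755.7
  [4→5]: (344.1+291.5)/2 × 1 = 317.8
  [5→5.25]: (291.5+278.9)/2 × 0.25 = 71.3
  Sum = 1556.4 µg/L·h
Tail: C_last/k_e = 278.9/0.196 = 1422.959
AUC_0→∞ (subcutaneous injection) = 1556.4 + 1422.959 = 2979.359 µg/L·h
F = (AUC_ev/D_ev)/(AUC_iv/D_iv) = (2979.359/15)/(5330/10) = 198.624/533 = 0.3727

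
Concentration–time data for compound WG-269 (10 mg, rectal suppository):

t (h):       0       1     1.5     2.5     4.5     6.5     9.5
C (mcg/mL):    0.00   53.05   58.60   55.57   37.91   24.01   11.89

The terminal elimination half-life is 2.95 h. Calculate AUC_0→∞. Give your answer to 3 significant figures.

AUC = 371 mcg/mL·h

Trapezoidal AUC_0→9.5:
  [0→1]: (0.00+53.05)/2 × 1 = 26.525
  [1→1.5]: (53.05+58.60)/2 × 0.5 = 27.9125
  [1.5→2.5]: (58.60+55.57)/2 × 1 = 57.085
  [2.5→4.5]: (55.57+37.91)/2 × 2 = 93.48
  [4.5→6.5]: (37.91+24.01)/2 × 2 = 61.92
  [6.5→9.5]: (24.01+11.89)/2 × 3 = 53.85
  Sum = 320.7725 mcg/mL·h
k_e = ln2 / t½ = 0.693147 / 2.95 = 0.2350 h^-1
Extrapolated tail: C_last / k_e = 11.89 / 0.235 = 50.596
AUC_0→∞ = 320.7725 + 50.596 = 371.3685 mcg/mL·h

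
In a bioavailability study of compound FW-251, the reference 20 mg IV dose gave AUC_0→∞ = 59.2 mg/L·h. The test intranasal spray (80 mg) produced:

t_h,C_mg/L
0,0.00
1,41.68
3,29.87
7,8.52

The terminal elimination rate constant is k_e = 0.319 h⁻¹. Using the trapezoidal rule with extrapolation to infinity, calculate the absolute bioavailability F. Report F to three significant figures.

F = 0.827

Trapezoidal AUC_0→7 (intranasal spray):
  [0→1]: (0.00+41.68)/2 × 1 = 20.84
  [1→3]: (41.68+29.87)/2 × 2 = 71.55
  [3→7]: (29.87+8.52)/2 × 4 = 76.78
  Sum = 169.17 mg/L·h
Tail: C_last/k_e = 8.52/0.319 = 26.708
AUC_0→∞ (intranasal spray) = 169.17 + 26.708 = 195.878 mg/L·h
F = (AUC_ev/D_ev)/(AUC_iv/D_iv) = (195.878/80)/(59.2/20) = 2.448475/2.96 = 0.8272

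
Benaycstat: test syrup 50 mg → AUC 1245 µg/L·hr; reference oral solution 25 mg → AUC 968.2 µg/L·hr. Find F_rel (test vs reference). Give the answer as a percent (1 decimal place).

F_rel = (AUC_test/D_test) / (AUC_ref/D_ref)
      = (1245/50) / (968.2/25)
      = 24.9 / 38.728 = 0.6429 = 64.29%

F_rel = 64.3%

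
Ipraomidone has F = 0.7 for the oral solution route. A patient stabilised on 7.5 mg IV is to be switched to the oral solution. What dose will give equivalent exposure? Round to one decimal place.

D_oral = 10.7 mg

For equal systemic exposure: F × D_ev = D_iv
D_ev = D_iv / F = 7.5 / 0.7 = 10.7143 mg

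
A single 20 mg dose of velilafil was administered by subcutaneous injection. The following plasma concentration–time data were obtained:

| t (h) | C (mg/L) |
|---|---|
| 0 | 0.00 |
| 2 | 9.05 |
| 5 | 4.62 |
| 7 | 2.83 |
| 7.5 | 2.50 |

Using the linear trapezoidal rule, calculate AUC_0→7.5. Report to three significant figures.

AUC = 38.3 mg/L·h

Trapezoidal AUC_0→7.5:
  [0→2]: (0.00+9.05)/2 × 2 = 9.05
  [2→5]: (9.05+4.62)/2 × 3 = 20.505
  [5→7]: (4.62+2.83)/2 × 2 = 7.45
  [7→7.5]: (2.83+2.50)/2 × 0.5 = 1.3325
  Sum = 38.3375 mg/L·h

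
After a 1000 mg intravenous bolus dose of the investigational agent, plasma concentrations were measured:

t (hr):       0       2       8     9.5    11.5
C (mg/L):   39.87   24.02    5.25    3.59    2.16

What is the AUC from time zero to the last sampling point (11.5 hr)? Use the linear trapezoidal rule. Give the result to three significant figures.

Trapezoidal AUC_0→11.5:
  [0→2]: (39.87+24.02)/2 × 2 = 63.89
  [2→8]: (24.02+5.25)/2 × 6 = 87.81
  [8→9.5]: (5.25+3.59)/2 × 1.5 = 6.63
  [9.5→11.5]: (3.59+2.16)/2 × 2 = 5.75
  Sum = 164.08 mg/L·hr

AUC = 164 mg/L·hr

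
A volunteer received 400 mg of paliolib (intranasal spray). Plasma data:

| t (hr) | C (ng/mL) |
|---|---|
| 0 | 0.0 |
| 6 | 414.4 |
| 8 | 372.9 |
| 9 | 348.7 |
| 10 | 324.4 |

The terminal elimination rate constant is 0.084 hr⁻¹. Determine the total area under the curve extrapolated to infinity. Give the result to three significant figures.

AUC = 6590 ng/mL·hr

Trapezoidal AUC_0→10:
  [0→6]: (0.0+414.4)/2 × 6 = 1243.2
  [6→8]: (414.4+372.9)/2 × 2 = 787.3
  [8→9]: (372.9+348.7)/2 × 1 = 360.8
  [9→10]: (348.7+324.4)/2 × 1 = 336.55
  Sum = 2727.85 ng/mL·hr
Extrapolated tail: C_last / k_e = 324.4 / 0.084 = 3861.905
AUC_0→∞ = 2727.85 + 3861.905 = 6589.755 ng/mL·hr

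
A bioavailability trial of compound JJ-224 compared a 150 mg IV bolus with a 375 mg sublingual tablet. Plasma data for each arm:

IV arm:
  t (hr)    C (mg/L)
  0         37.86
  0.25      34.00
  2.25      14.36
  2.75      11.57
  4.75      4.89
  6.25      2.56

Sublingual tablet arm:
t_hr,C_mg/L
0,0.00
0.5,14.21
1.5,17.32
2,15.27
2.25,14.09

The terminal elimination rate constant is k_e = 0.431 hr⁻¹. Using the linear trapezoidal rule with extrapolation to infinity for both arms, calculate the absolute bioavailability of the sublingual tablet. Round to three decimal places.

F = 0.278

Trapezoidal AUC_0→6.25 (IV):
  [0→0.25]: (37.86+34.00)/2 × 0.25 = 8.9825
  [0.25→2.25]: (34.00+14.36)/2 × 2 = 48.36
  [2.25→2.75]: (14.36+11.57)/2 × 0.5 = 6.4825
  [2.75→4.75]: (11.57+4.89)/2 × 2 = 16.46
  [4.75→6.25]: (4.89+2.56)/2 × 1.5 = 5.5875
  Sum = 85.8725 mg/L·hr
IV tail: 2.56/0.431 = 5.940; AUC_iv,0→∞ = 85.8725 + 5.940 = 91.8125 mg/L·hr
Trapezoidal AUC_0→2.25 (sublingual tablet):
  [0→0.5]: (0.00+14.21)/2 × 0.5 = 3.5525
  [0.5→1.5]: (14.21+17.32)/2 × 1 = 15.765
  [1.5→2]: (17.32+15.27)/2 × 0.5 = 8.1475
  [2→2.25]: (15.27+14.09)/2 × 0.25 = 3.67
  Sum = 31.135 mg/L·hr
sublingual tablet tail: 14.09/0.431 = 32.691; AUC_ev,0→∞ = 31.135 + 32.691 = 63.826 mg/L·hr
F = (AUC_ev/D_ev)/(AUC_iv/D_iv) = (63.826/375)/(91.8125/150) = 0.170203/0.612083 = 0.2781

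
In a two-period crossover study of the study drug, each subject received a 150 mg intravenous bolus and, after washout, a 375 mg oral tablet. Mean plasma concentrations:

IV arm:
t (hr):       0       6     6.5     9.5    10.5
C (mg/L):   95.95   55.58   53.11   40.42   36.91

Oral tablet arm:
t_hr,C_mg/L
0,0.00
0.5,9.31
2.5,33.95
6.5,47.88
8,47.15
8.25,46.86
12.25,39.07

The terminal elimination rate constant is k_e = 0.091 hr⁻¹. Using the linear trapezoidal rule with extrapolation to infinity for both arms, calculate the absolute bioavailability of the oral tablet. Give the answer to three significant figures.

F = 0.335

Trapezoidal AUC_0→10.5 (IV):
  [0→6]: (95.95+55.58)/2 × 6 = 454.59
  [6→6.5]: (55.58+53.11)/2 × 0.5 = 27.1725
  [6.5→9.5]: (53.11+40.42)/2 × 3 = 140.295
  [9.5→10.5]: (40.42+36.91)/2 × 1 = 38.665
  Sum = 660.7225 mg/L·hr
IV tail: 36.91/0.091 = 405.604; AUC_iv,0→∞ = 660.7225 + 405.604 = 1066.3265 mg/L·hr
Trapezoidal AUC_0→12.25 (oral tablet):
  [0→0.5]: (0.00+9.31)/2 × 0.5 = 2.3275
  [0.5→2.5]: (9.31+33.95)/2 × 2 = 43.26
  [2.5→6.5]: (33.95+47.88)/2 × 4 = 163.66
  [6.5→8]: (47.88+47.15)/2 × 1.5 = 71.2725
  [8→8.25]: (47.15+46.86)/2 × 0.25 = 11.75125
  [8.25→12.25]: (46.86+39.07)/2 × 4 = 171.86
  Sum = 464.13125 mg/L·hr
oral tablet tail: 39.07/0.091 = 429.341; AUC_ev,0→∞ = 464.13125 + 429.341 = 893.47225 mg/L·hr
F = (AUC_ev/D_ev)/(AUC_iv/D_iv) = (893.47225/375)/(1066.3265/150) = 2.38259/7.10884 = 0.3352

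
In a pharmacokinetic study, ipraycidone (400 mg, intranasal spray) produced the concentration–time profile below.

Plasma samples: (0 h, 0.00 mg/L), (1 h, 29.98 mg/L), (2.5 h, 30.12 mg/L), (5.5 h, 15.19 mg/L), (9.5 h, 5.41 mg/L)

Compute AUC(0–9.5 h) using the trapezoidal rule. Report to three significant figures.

AUC = 169 mg/L·h

Trapezoidal AUC_0→9.5:
  [0→1]: (0.00+29.98)/2 × 1 = 14.99
  [1→2.5]: (29.98+30.12)/2 × 1.5 = 45.075
  [2.5→5.5]: (30.12+15.19)/2 × 3 = 67.965
  [5.5→9.5]: (15.19+5.41)/2 × 4 = 41.2
  Sum = 169.23 mg/L·h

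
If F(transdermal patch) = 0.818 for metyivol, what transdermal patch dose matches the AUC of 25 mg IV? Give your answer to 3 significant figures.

For equal systemic exposure: F × D_ev = D_iv
D_ev = D_iv / F = 25 / 0.818 = 30.5623 mg

D_transdermal = 30.6 mg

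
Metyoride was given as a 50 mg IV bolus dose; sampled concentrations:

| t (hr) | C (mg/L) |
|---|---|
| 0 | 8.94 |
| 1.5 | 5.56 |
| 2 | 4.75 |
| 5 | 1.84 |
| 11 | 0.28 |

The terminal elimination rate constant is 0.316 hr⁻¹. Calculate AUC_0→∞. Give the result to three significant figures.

Trapezoidal AUC_0→11:
  [0→1.5]: (8.94+5.56)/2 × 1.5 = 10.875
  [1.5→2]: (5.56+4.75)/2 × 0.5 = 2.5775
  [2→5]: (4.75+1.84)/2 × 3 = 9.885
  [5→11]: (1.84+0.28)/2 × 6 = 6.36
  Sum = 29.6975 mg/L·hr
Extrapolated tail: C_last / k_e = 0.28 / 0.316 = 0.886
AUC_0→∞ = 29.6975 + 0.886 = 30.5835 mg/L·hr

AUC = 30.6 mg/L·hr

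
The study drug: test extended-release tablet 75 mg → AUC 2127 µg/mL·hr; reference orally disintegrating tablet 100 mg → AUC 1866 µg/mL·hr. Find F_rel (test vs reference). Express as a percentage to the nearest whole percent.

F_rel = 152%

F_rel = (AUC_test/D_test) / (AUC_ref/D_ref)
      = (2127/75) / (1866/100)
      = 28.36 / 18.66 = 1.5198 = 151.98%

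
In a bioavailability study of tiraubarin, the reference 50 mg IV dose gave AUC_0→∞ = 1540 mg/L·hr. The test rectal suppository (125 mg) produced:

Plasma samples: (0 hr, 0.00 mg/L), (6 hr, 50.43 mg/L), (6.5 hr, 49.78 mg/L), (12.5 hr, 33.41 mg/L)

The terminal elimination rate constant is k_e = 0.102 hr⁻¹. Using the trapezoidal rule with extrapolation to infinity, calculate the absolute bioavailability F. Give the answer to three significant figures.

F = 0.196

Trapezoidal AUC_0→12.5 (rectal suppository):
  [0→6]: (0.00+50.43)/2 × 6 = 151.29
  [6→6.5]: (50.43+49.78)/2 × 0.5 = 25.0525
  [6.5→12.5]: (49.78+33.41)/2 × 6 = 249.57
  Sum = 425.9125 mg/L·hr
Tail: C_last/k_e = 33.41/0.102 = 327.549
AUC_0→∞ (rectal suppository) = 425.9125 + 327.549 = 753.4615 mg/L·hr
F = (AUC_ev/D_ev)/(AUC_iv/D_iv) = (753.4615/125)/(1540/50) = 6.027692/30.8 = 0.1957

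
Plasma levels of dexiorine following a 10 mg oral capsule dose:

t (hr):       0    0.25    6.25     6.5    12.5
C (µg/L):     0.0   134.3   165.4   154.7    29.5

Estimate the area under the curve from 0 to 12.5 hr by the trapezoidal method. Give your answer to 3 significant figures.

AUC = 1510 µg/L·hr

Trapezoidal AUC_0→12.5:
  [0→0.25]: (0.0+134.3)/2 × 0.25 = 16.7875
  [0.25→6.25]: (134.3+165.4)/2 × 6 = 899.1
  [6.25→6.5]: (165.4+154.7)/2 × 0.25 = 40.0125
  [6.5→12.5]: (154.7+29.5)/2 × 6 = 552.6
  Sum = 1508.5 µg/L·hr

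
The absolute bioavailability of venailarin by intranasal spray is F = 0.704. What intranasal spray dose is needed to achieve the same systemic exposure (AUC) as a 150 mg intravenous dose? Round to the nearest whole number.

For equal systemic exposure: F × D_ev = D_iv
D_ev = D_iv / F = 150 / 0.704 = 213.068 mg

D_intranasal = 213 mg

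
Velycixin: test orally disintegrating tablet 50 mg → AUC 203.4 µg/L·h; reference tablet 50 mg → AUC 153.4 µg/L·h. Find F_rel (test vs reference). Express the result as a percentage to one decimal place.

F_rel = (AUC_test/D_test) / (AUC_ref/D_ref)
      = (203.4/50) / (153.4/50)
      = 4.068 / 3.068 = 1.3259 = 132.59%

F_rel = 132.6%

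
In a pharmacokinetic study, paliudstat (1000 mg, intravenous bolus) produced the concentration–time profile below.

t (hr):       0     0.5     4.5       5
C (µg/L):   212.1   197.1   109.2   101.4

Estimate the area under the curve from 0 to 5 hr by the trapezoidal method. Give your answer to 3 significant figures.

Trapezoidal AUC_0→5:
  [0→0.5]: (212.1+197.1)/2 × 0.5 = 102.3
  [0.5→4.5]: (197.1+109.2)/2 × 4 = 612.6
  [4.5→5]: (109.2+101.4)/2 × 0.5 = 52.65
  Sum = 767.55 µg/L·hr

AUC = 768 µg/L·hr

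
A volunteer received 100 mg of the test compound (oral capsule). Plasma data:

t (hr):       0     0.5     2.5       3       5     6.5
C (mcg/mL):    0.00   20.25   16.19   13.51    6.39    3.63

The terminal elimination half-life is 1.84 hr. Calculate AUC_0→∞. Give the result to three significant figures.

AUC = 86.0 mcg/mL·hr

Trapezoidal AUC_0→6.5:
  [0→0.5]: (0.00+20.25)/2 × 0.5 = 5.0625
  [0.5→2.5]: (20.25+16.19)/2 × 2 = 36.44
  [2.5→3]: (16.19+13.51)/2 × 0.5 = 7.425
  [3→5]: (13.51+6.39)/2 × 2 = 19.9
  [5→6.5]: (6.39+3.63)/2 × 1.5 = 7.515
  Sum = 76.3425 mcg/mL·hr
k_e = ln2 / t½ = 0.693147 / 1.84 = 0.3767 hr^-1
Extrapolated tail: C_last / k_e = 3.63 / 0.3767 = 9.636
AUC_0→∞ = 76.3425 + 9.636 = 85.9785 mcg/mL·hr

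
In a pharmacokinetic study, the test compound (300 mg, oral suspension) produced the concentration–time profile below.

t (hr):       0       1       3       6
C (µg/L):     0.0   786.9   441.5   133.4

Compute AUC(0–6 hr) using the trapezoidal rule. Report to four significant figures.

Trapezoidal AUC_0→6:
  [0→1]: (0.0+786.9)/2 × 1 = 393.45
  [1→3]: (786.9+441.5)/2 × 2 = 1228.4
  [3→6]: (441.5+133.4)/2 × 3 = 862.35
  Sum = 2484.2 µg/L·hr

AUC = 2484 µg/L·hr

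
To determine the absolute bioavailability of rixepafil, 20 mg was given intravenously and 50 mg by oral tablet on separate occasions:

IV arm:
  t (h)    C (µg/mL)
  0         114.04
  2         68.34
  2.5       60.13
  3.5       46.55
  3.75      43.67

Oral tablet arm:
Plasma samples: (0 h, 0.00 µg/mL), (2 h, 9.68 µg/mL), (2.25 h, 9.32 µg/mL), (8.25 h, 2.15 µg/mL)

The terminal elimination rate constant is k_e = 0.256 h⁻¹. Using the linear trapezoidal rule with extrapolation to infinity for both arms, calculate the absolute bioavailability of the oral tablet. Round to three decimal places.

Trapezoidal AUC_0→3.75 (IV):
  [0→2]: (114.04+68.34)/2 × 2 = 182.38
  [2→2.5]: (68.34+60.13)/2 × 0.5 = 32.1175
  [2.5→3.5]: (60.13+46.55)/2 × 1 = 53.34
  [3.5→3.75]: (46.55+43.67)/2 × 0.25 = 11.2775
  Sum = 279.115 µg/mL·h
IV tail: 43.67/0.256 = 170.586; AUC_iv,0→∞ = 279.115 + 170.586 = 449.701 µg/mL·h
Trapezoidal AUC_0→8.25 (oral tablet):
  [0→2]: (0.00+9.68)/2 × 2 = 9.68
  [2→2.25]: (9.68+9.32)/2 × 0.25 = 2.375
  [2.25→8.25]: (9.32+2.15)/2 × 6 = 34.41
  Sum = 46.465 µg/mL·h
oral tablet tail: 2.15/0.256 = 8.398; AUC_ev,0→∞ = 46.465 + 8.398 = 54.863 µg/mL·h
F = (AUC_ev/D_ev)/(AUC_iv/D_iv) = (54.863/50)/(449.701/20) = 1.09726/22.48505 = 0.0488

F = 0.049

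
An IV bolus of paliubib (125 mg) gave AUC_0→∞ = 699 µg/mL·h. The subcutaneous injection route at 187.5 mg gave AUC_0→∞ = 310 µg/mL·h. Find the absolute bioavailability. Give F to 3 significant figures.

F = (AUC_ev / D_ev) / (AUC_iv / D_iv)
  = (310/187.5) / (699/125)
  = 1.65333 / 5.592 = 0.2957

F = 0.296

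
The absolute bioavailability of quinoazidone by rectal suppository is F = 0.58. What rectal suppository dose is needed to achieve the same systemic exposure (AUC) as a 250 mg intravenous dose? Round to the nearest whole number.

D_rectal = 431 mg

For equal systemic exposure: F × D_ev = D_iv
D_ev = D_iv / F = 250 / 0.58 = 431.034 mg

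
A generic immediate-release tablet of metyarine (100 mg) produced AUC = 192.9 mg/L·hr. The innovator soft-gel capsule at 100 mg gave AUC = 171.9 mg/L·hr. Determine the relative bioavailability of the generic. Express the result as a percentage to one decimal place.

F_rel = (AUC_test/D_test) / (AUC_ref/D_ref)
      = (192.9/100) / (171.9/100)
      = 1.929 / 1.719 = 1.1222 = 112.22%

F_rel = 112.2%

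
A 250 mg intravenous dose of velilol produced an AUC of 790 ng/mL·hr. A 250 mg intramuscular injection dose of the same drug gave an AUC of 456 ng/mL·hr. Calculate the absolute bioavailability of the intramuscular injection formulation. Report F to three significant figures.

F = (AUC_ev / D_ev) / (AUC_iv / D_iv)
  = (456/250) / (790/250)
  = 1.824 / 3.16 = 0.5772

F = 0.577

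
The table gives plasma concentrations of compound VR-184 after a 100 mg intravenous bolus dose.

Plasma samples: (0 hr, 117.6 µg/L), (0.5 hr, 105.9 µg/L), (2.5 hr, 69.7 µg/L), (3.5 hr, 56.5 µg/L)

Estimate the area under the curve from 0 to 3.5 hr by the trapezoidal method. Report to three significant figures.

Trapezoidal AUC_0→3.5:
  [0→0.5]: (117.6+105.9)/2 × 0.5 = 55.875
  [0.5→2.5]: (105.9+69.7)/2 × 2 = 175.6
  [2.5→3.5]: (69.7+56.5)/2 × 1 = 63.1
  Sum = 294.575 µg/L·hr

AUC = 295 µg/L·hr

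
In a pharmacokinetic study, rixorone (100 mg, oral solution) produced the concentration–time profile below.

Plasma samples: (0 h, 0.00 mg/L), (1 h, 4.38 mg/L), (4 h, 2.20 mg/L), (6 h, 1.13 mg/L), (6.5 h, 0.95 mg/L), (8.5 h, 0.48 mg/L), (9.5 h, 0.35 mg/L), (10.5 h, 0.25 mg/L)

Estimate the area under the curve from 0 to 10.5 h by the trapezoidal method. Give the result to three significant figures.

Trapezoidal AUC_0→10.5:
  [0→1]: (0.00+4.38)/2 × 1 = 2.19
  [1→4]: (4.38+2.20)/2 × 3 = 9.87
  [4→6]: (2.20+1.13)/2 × 2 = 3.33
  [6→6.5]: (1.13+0.95)/2 × 0.5 = 0.52
  [6.5→8.5]: (0.95+0.48)/2 × 2 = 1.43
  [8.5→9.5]: (0.48+0.35)/2 × 1 = 0.415
  [9.5→10.5]: (0.35+0.25)/2 × 1 = 0.3
  Sum = 18.055 mg/L·h

AUC = 18.1 mg/L·h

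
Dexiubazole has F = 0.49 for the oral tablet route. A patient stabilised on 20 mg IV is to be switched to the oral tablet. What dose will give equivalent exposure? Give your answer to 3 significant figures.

For equal systemic exposure: F × D_ev = D_iv
D_ev = D_iv / F = 20 / 0.49 = 40.8163 mg

D_oral = 40.8 mg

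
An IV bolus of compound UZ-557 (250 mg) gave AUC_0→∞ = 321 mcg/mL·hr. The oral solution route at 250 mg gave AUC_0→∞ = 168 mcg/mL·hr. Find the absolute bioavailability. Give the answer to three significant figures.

F = 0.523

F = (AUC_ev / D_ev) / (AUC_iv / D_iv)
  = (168/250) / (321/250)
  = 0.672 / 1.284 = 0.5234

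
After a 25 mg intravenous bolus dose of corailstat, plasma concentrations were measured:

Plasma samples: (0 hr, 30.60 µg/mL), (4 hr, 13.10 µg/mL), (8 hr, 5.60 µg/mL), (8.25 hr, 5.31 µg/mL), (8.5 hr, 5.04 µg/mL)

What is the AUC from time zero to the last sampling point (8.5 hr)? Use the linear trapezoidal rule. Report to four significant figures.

Trapezoidal AUC_0→8.5:
  [0→4]: (30.60+13.10)/2 × 4 = 87.4
  [4→8]: (13.10+5.60)/2 × 4 = 37.4
  [8→8.25]: (5.60+5.31)/2 × 0.25 = 1.36375
  [8.25→8.5]: (5.31+5.04)/2 × 0.25 = 1.29375
  Sum = 127.4575 µg/mL·hr

AUC = 127.5 µg/mL·hr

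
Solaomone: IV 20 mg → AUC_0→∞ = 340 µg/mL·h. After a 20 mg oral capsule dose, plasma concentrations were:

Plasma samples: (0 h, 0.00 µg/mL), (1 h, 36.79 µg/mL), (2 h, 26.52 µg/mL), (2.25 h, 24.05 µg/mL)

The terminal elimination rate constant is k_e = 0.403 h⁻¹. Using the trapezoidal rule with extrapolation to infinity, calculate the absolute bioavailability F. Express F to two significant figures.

F = 0.34

Trapezoidal AUC_0→2.25 (oral capsule):
  [0→1]: (0.00+36.79)/2 × 1 = 18.395
  [1→2]: (36.79+26.52)/2 × 1 = 31.655
  [2→2.25]: (26.52+24.05)/2 × 0.25 = 6.32125
  Sum = 56.37125 µg/mL·h
Tail: C_last/k_e = 24.05/0.403 = 59.677
AUC_0→∞ (oral capsule) = 56.37125 + 59.677 = 116.04825 µg/mL·h
F = (AUC_ev/D_ev)/(AUC_iv/D_iv) = (116.04825/20)/(340/20) = 5.8024125/17 = 0.3413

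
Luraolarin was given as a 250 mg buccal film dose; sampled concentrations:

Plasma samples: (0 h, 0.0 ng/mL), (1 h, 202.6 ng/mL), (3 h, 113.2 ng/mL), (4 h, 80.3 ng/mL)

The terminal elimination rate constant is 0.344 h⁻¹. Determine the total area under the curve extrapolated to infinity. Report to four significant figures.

Trapezoidal AUC_0→4:
  [0→1]: (0.0+202.6)/2 × 1 = 101.3
  [1→3]: (202.6+113.2)/2 × 2 = 315.8
  [3→4]: (113.2+80.3)/2 × 1 = 96.75
  Sum = 513.85 ng/mL·h
Extrapolated tail: C_last / k_e = 80.3 / 0.344 = 233.430
AUC_0→∞ = 513.85 + 233.430 = 747.28 ng/mL·h

AUC = 747.3 ng/mL·h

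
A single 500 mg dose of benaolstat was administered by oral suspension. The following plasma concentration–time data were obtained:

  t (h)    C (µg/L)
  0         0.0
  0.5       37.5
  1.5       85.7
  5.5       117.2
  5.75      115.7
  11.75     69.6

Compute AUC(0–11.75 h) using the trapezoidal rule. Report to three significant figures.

Trapezoidal AUC_0→11.75:
  [0→0.5]: (0.0+37.5)/2 × 0.5 = 9.375
  [0.5→1.5]: (37.5+85.7)/2 × 1 = 61.6
  [1.5→5.5]: (85.7+117.2)/2 × 4 = 405.8
  [5.5→5.75]: (117.2+115.7)/2 × 0.25 = 29.1125
  [5.75→11.75]: (115.7+69.6)/2 × 6 = 555.9
  Sum = 1061.7875 µg/L·h

AUC = 1060 µg/L·h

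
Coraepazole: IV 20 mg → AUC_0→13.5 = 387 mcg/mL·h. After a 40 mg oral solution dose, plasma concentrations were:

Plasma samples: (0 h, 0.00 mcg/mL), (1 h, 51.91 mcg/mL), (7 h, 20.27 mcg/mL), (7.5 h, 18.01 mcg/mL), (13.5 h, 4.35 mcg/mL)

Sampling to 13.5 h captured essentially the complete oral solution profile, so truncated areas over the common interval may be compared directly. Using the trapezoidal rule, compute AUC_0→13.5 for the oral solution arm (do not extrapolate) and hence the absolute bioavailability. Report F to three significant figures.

Trapezoidal AUC_0→13.5 (oral solution):
  [0→1]: (0.00+51.91)/2 × 1 = 25.955
  [1→7]: (51.91+20.27)/2 × 6 = 216.54
  [7→7.5]: (20.27+18.01)/2 × 0.5 = 9.57
  [7.5→13.5]: (18.01+4.35)/2 × 6 = 67.08
  Sum = 319.145 mcg/mL·h
F = (AUC_ev/D_ev)/(AUC_iv/D_iv) = (319.145/40)/(387/20) = 7.978625/19.35 = 0.4123

F = 0.412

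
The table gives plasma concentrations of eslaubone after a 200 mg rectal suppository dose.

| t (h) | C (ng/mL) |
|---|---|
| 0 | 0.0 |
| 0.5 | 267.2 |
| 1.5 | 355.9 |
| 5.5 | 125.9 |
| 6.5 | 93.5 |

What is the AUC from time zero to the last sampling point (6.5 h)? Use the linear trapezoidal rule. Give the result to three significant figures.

AUC = 1450 ng/mL·h

Trapezoidal AUC_0→6.5:
  [0→0.5]: (0.0+267.2)/2 × 0.5 = 66.8
  [0.5→1.5]: (267.2+355.9)/2 × 1 = 311.55
  [1.5→5.5]: (355.9+125.9)/2 × 4 = 963.6
  [5.5→6.5]: (125.9+93.5)/2 × 1 = 109.7
  Sum = 1451.65 ng/mL·h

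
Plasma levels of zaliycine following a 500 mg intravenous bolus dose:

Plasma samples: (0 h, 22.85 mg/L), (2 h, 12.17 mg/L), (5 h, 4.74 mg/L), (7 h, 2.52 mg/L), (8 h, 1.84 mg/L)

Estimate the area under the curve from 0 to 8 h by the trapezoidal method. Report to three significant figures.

Trapezoidal AUC_0→8:
  [0→2]: (22.85+12.17)/2 × 2 = 35.02
  [2→5]: (12.17+4.74)/2 × 3 = 25.365
  [5→7]: (4.74+2.52)/2 × 2 = 7.26
  [7→8]: (2.52+1.84)/2 × 1 = 2.18
  Sum = 69.825 mg/L·h

AUC = 69.8 mg/L·h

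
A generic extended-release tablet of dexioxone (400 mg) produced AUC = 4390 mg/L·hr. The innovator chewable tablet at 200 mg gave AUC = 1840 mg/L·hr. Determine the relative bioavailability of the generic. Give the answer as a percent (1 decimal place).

F_rel = (AUC_test/D_test) / (AUC_ref/D_ref)
      = (4390/400) / (1840/200)
      = 10.975 / 9.2 = 1.1929 = 119.29%

F_rel = 119.3%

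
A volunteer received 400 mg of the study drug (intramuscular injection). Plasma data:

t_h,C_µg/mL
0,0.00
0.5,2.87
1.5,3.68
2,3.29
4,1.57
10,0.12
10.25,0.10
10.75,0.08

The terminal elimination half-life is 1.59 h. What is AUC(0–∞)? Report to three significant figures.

AUC = 15.9 µg/mL·h

Trapezoidal AUC_0→10.75:
  [0→0.5]: (0.00+2.87)/2 × 0.5 = 0.7175
  [0.5→1.5]: (2.87+3.68)/2 × 1 = 3.275
  [1.5→2]: (3.68+3.29)/2 × 0.5 = 1.7425
  [2→4]: (3.29+1.57)/2 × 2 = 4.86
  [4→10]: (1.57+0.12)/2 × 6 = 5.07
  [10→10.25]: (0.12+0.10)/2 × 0.25 = 0.0275
  [10.25→10.75]: (0.10+0.08)/2 × 0.5 = 0.045
  Sum = 15.7375 µg/mL·h
k_e = ln2 / t½ = 0.693147 / 1.59 = 0.4359 h^-1
Extrapolated tail: C_last / k_e = 0.08 / 0.4359 = 0.184
AUC_0→∞ = 15.7375 + 0.184 = 15.9215 µg/mL·h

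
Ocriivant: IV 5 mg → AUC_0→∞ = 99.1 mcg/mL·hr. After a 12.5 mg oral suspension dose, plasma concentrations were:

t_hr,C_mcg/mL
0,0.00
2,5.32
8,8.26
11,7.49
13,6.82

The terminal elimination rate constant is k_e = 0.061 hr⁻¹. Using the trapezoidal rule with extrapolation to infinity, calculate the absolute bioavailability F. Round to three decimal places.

F = 0.790

Trapezoidal AUC_0→13 (oral suspension):
  [0→2]: (0.00+5.32)/2 × 2 = 5.32
  [2→8]: (5.32+8.26)/2 × 6 = 40.74
  [8→11]: (8.26+7.49)/2 × 3 = 23.625
  [11→13]: (7.49+6.82)/2 × 2 = 14.31
  Sum = 83.995 mcg/mL·hr
Tail: C_last/k_e = 6.82/0.061 = 111.803
AUC_0→∞ (oral suspension) = 83.995 + 111.803 = 195.798 mcg/mL·hr
F = (AUC_ev/D_ev)/(AUC_iv/D_iv) = (195.798/12.5)/(99.1/5) = 15.66384/19.82 = 0.7903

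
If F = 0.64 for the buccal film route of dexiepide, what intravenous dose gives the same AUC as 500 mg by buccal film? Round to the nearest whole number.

Systemic exposure from an extravascular dose = F × D_ev, so the equivalent IV dose is F × D_ev.
D_iv = F × D_ev = 0.64 × 500 = 320 mg

D_iv = 320 mg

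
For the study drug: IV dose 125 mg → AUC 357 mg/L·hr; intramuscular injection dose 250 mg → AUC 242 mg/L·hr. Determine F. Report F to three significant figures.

F = 0.339

F = (AUC_ev / D_ev) / (AUC_iv / D_iv)
  = (242/250) / (357/125)
  = 0.968 / 2.856 = 0.3389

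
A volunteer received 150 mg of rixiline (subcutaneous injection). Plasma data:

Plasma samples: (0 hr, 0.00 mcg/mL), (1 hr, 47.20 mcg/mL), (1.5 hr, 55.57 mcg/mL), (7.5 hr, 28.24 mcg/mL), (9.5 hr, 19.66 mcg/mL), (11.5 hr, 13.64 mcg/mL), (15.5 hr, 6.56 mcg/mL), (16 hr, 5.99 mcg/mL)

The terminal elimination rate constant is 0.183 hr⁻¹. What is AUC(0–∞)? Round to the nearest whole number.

AUC = 458 mcg/mL·hr

Trapezoidal AUC_0→16:
  [0→1]: (0.00+47.20)/2 × 1 = 23.6
  [1→1.5]: (47.20+55.57)/2 × 0.5 = 25.6925
  [1.5→7.5]: (55.57+28.24)/2 × 6 = 251.43
  [7.5→9.5]: (28.24+19.66)/2 × 2 = 47.9
  [9.5→11.5]: (19.66+13.64)/2 × 2 = 33.3
  [11.5→15.5]: (13.64+6.56)/2 × 4 = 40.4
  [15.5→16]: (6.56+5.99)/2 × 0.5 = 3.1375
  Sum = 425.46 mcg/mL·hr
Extrapolated tail: C_last / k_e = 5.99 / 0.183 = 32.732
AUC_0→∞ = 425.46 + 32.732 = 458.192 mcg/mL·hr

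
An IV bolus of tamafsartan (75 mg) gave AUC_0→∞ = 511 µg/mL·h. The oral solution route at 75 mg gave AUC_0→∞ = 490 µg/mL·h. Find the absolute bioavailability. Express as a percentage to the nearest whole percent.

F = (AUC_ev / D_ev) / (AUC_iv / D_iv)
  = (490/75) / (511/75)
  = 6.53333 / 6.81333 = 0.9589
  = 95.89%

F = 96%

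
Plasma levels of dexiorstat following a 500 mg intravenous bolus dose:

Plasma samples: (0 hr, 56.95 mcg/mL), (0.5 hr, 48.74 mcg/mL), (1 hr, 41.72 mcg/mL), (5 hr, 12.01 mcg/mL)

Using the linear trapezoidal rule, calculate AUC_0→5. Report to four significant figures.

Trapezoidal AUC_0→5:
  [0→0.5]: (56.95+48.74)/2 × 0.5 = 26.4225
  [0.5→1]: (48.74+41.72)/2 × 0.5 = 22.615
  [1→5]: (41.72+12.01)/2 × 4 = 107.46
  Sum = 156.4975 mcg/mL·hr

AUC = 156.5 mcg/mL·hr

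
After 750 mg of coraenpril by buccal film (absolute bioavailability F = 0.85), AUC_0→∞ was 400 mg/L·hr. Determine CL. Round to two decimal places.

CL = F × Dose / AUC_0→∞
   = 0.85 × 750 / 400 = 1.59375 L/hr

CL = 1.59 L/hr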